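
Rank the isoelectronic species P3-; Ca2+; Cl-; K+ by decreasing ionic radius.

P3- > Cl- > K+ > Ca2+

All of these have 18 electrons, so size is governed by nuclear charge alone: the more protons, the stronger the pull on the same electron cloud, and the smaller the ion.
Nuclear charges: Ca2+ (Z=20), K+ (Z=19), Cl- (Z=17), P3- (Z=15).
Largest to smallest: P3- > Cl- > K+ > Ca2+.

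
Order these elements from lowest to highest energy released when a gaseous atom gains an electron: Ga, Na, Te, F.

Ga, Na, Te, F

F is in period 2, group 17; Na is in period 3, group 1; Ga is in period 4, group 13; Te is in period 5, group 16.
Atoms with high Z_eff and room in the valence shell (especially the halogens) have the most exothermic electron affinities.
These span different periods and groups, so the two trends combine.
Na > Ga: period and group pull opposite ways; the down-group shift dominates (53 vs 29 kJ/mol).
Te > Na: period and group pull opposite ways; the across-period shift dominates (190 vs 53 kJ/mol).
F > Te: relative to Te, both the across-period and down-group shifts push F's electron affinity up.
Tabulated electron affinity (kJ/mol): F 328, Na 53, Ga 29, Te 190.
So from lowest to highest: Ga < Na < Te < F.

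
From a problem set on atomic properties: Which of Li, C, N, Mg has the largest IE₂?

Consider each +1 ion: Li⁺ is the bare [He] core; C⁺ still has 3 valence electrons; N⁺ still has 4 valence electrons; Mg⁺ still has 1 valence electron.
Breaking into a closed-shell core is much more expensive than removing a leftover valence electron — Li has the largest IE_2 here.
Valence configurations: C⁺ [He]2s²2p¹, N⁺ [He]2s²2p², Mg⁺ [Ne]3s¹.
The numbers (kJ/mol): Li 7298, C 2353, N 2856, Mg 1451.
Overall IE_2 order: Mg < C < N < Li.

Li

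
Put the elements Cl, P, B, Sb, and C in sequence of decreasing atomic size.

B is in period 2, group 13; C is in period 2, group 14; P is in period 3, group 15; Cl is in period 3, group 17; Sb is in period 5, group 15.
Atomic radius shrinks across a period as nuclear charge pulls the same shell inward, and grows down a group as new shells are added.
These span different periods and groups, so the two trends combine.
B > C: B lies to the left of C in period 2, so the across-period effect alone puts B larger.
Cl > B: the two effects oppose for this pair; the down-group effect wins (99 vs 85 pm).
P > Cl: both are in period 3; the period trend gives P the larger value.
Sb > P: they share group 15; the group trend gives Sb the larger value.
Approximate values (pm): B 85, C 75, P 111, Cl 99, Sb 140.
So from largest to smallest: Sb > P > Cl > B > C.

Sb > P > Cl > B > C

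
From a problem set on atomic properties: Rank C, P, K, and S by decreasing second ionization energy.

After 1 electron has been removed, what remains? C⁺ still has 3 valence electrons; P⁺ still has 4 valence electrons; K⁺ is the bare [Ar] core; S⁺ still has 5 valence electrons.
Pulling an electron out of a noble-gas core costs far more than removing a remaining valence electron, so K sits at the high end of IE_2.
Valence configurations: C⁺ [He]2s²2p¹, P⁺ [Ne]3s²3p², S⁺ [Ne]3s²3p³.
Tabulated IE_2 (kJ/mol): C 2353, P 1907, K 3052, S 2252.
So the second ionization energies run P < S < C < K.

K, C, S, P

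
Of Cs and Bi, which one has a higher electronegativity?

Bi

Electronegativity increases across a period and decreases down a group, tracking effective nuclear charge and atomic size.
All lie in period 6, so electronegativity increases left to right.
So Bi has the higher electronegativity (Bi > Cs).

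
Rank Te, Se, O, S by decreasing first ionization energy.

IE₁ increases left→right with effective nuclear charge and decreases top→bottom as the valence shell moves farther out.
All are in group 16, so first ionization energy increases up the group.
So from highest to lowest: O > S > Se > Te.

O > S > Se > Te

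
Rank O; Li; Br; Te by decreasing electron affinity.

Br > Te > O > Li

Li is in period 2, group 1; O is in period 2, group 16; Br is in period 4, group 17; Te is in period 5, group 16.
Atoms with high Z_eff and room in the valence shell (especially the halogens) have the most exothermic electron affinities.
These span different periods and groups, so the two trends combine.
O > Li: O lies to the right of Li in period 2, so the across-period effect alone puts O higher.
Te > O: this pair runs against the simple trend — see the exception note.
Br > Te: relative to Te, both the across-period and down-group shifts push Br's electron affinity up.
Note the exception: Te has a higher electron affinity than O, contrary to the simple trend — O's compact 2p subshell gives strong electron–electron repulsion on the added electron.
For reference (kJ/mol): Li 60, O 141, Br 325, Te 190.
So from highest to lowest: Br > Te > O > Li.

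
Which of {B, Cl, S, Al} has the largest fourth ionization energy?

B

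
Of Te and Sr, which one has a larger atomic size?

Sr

Sr is in period 5, group 2; Te is in period 5, group 16.
Across a period the added protons contract the valence shell; down a group each new principal shell makes the atom larger.
All lie in period 5, so atomic radius increases right to left.
So Sr has the larger atomic size (Sr > Te).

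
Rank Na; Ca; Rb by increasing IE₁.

Rb, Na, Ca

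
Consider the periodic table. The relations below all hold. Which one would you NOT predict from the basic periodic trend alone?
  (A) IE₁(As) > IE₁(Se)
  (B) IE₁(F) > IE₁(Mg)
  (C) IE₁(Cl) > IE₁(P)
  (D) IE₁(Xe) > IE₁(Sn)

The general trend: first ionization energy increases across a period and decreases down a group.
(A) As (period 4, group 15) vs Se (period 4, group 16): the stated order contradicts the simple trend.
(B) F (period 2, group 17) vs Mg (period 3, group 2): the stated order agrees with the simple trend.
(C) Cl (period 3, group 17) vs P (period 3, group 15): the stated order agrees with the simple trend.
(D) Xe (period 5, group 18) vs Sn (period 5, group 14): the stated order agrees with the simple trend.
The exception is (A): Se (4p⁴) ionizes more easily than half-filled As (4p³).

(A)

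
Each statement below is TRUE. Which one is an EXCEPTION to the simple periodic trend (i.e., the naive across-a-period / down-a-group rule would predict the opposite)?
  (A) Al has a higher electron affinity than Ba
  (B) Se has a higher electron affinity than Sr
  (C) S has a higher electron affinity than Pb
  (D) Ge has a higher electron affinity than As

(D)

The general trend: electron affinity increases across a period and decreases down a group.
(A) Al (period 3, group 13) vs Ba (period 6, group 2): the stated order agrees with the simple trend.
(B) Se (period 4, group 16) vs Sr (period 5, group 2): the stated order agrees with the simple trend.
(C) S (period 3, group 16) vs Pb (period 6, group 14): the stated order agrees with the simple trend.
(D) Ge (period 4, group 14) vs As (period 4, group 15): the stated order contradicts the simple trend.
The exception is (D): adding an electron to As's half-filled 4p³ is unfavourable, so Ge (4p²) has the more exothermic EA.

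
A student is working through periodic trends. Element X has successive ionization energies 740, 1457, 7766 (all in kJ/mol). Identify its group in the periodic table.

Group 2

Look for the largest jump between consecutive ionization energies: IE3/IE2 ≈ 5.3, far larger than any earlier ratio.
That jump marks the point where a core electron is being removed. So the atom has 2 valence electrons.
A main-group element with 2 valence electrons is in group 2.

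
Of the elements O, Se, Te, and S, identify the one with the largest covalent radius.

Te

O is in period 2, group 16; S is in period 3, group 16; Se is in period 4, group 16; Te is in period 5, group 16.
Moving right in a period, electrons are added to the same shell under a stronger nuclear pull, so atoms get smaller; moving down, a new shell is opened and atoms get larger.
All are in group 16, so atomic radius increases down the group.
The largest covalent radius among these belongs to Te.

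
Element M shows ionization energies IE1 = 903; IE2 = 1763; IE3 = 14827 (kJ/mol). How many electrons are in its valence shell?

2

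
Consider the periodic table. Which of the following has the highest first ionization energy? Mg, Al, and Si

Si

Mg is in period 3, group 2; Al is in period 3, group 13; Si is in period 3, group 14.
First ionization energy rises across a period (greater Z_eff holds electrons more tightly) and falls down a group (valence electrons are farther from the nucleus).
All lie in period 3; the across-period trend (first ionization energy increases left to right) applies, with the exception below.
Note the exception: Mg has a higher first ionization energy than Al, contrary to the simple trend — Al's single 3p electron is easier to remove than one from Mg's filled 3s².
Approximate values (kJ/mol): Mg 738, Al 578, Si 786.
The highest first ionization energy among these belongs to Si.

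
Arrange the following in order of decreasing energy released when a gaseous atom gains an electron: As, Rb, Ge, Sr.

Ge > As > Rb > Sr

Adding an electron releases more energy for atoms nearer the top right (short of the noble gases).
Neither a single period nor a single group — weigh both effects.
Rb > Sr: this pair runs against the simple trend — see the exception note.
As > Rb: relative to Rb, both the across-period and down-group shifts push As's electron affinity up.
Ge > As: this pair runs against the simple trend — see the exception note.
Note the exception: Rb has a higher electron affinity than Sr, contrary to the simple trend — adding an electron to Sr (ns²) has to open a new, higher-energy np subshell, which is unfavourable.
Note the exception: Ge has a higher electron affinity than As, contrary to the simple trend — adding an electron to As's half-filled 4p³ is unfavourable, so Ge (4p²) has the more exothermic EA.
Approximate values (kJ/mol): Ge 119, As 78, Rb 47, Sr 5.
So from highest to lowest: Ge > As > Rb > Sr.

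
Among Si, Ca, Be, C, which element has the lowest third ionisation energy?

IE_3 is the cost of taking one more electron from the +2 cation: Si²⁺ still has 2 valence electrons; Ca²⁺ is the bare [Ar] core; Be²⁺ is the bare [He] core; C²⁺ still has 2 valence electrons.
Breaking into a closed-shell core is much more expensive than removing a leftover valence electron — Ca and Be have the largest IE_3 here.
Valence configurations: Si²⁺ [Ne]3s², C²⁺ [He]2s².
Tabulated IE_3 (kJ/mol): Si 3232, Ca 4912, Be 14849, C 4620.
Hence IE_3: Si < C < Ca < Be.

Si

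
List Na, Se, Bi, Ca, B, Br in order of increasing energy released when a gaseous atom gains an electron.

B is in period 2, group 13; Na is in period 3, group 1; Ca is in period 4, group 2; Se is in period 4, group 16; Br is in period 4, group 17; Bi is in period 6, group 15.
Adding an electron releases more energy for atoms nearer the top right (short of the noble gases).
Neither a single period nor a single group — weigh both effects.
B > Ca: relative to Ca, both the across-period and down-group shifts push B's electron affinity up.
Na > B: this pair runs against the simple trend — see the exception note.
Bi > Na: the two effects oppose for this pair; the across-period effect wins (91 vs 53 kJ/mol).
Se > Bi: both effects reinforce here, so Se is clearly the higher of the two.
Br > Se: Br lies to the right of Se in period 4, so the across-period effect alone puts Br higher.
Note the exception: Na has a higher electron affinity than B, contrary to the simple trend — B's ns²np¹ configuration gives only a small electron affinity — the sparsely filled np subshell binds an added electron weakly.
For reference (kJ/mol): B 27, Na 53, Ca 2, Se 195, Br 325, Bi 91.
So from lowest to highest: Ca < B < Na < Bi < Se < Br.

Ca < B < Na < Bi < Se < Br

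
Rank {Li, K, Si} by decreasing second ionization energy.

Li > K > Si

Consider each +1 ion: Li⁺ is the bare [He] core; K⁺ is the bare [Ar] core; Si⁺ still has 3 valence electrons.
Breaking into a closed-shell core is much more expensive than removing a leftover valence electron — K and Li have the largest IE_2 here.
The numbers (kJ/mol): Li 7298, K 3052, Si 1577.
So the second ionization energies run Si < K < Li.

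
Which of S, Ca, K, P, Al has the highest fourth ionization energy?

Al

Consider each +3 ion: S³⁺ still has 3 valence electrons; Ca³⁺ is already 1 electron into the core; K³⁺ is already 2 electrons into the core; P³⁺ still has 2 valence electrons; Al³⁺ is the bare [Ne] core.
Core electrons are held far more tightly than valence electrons, so K, Ca and Al top the IE_4 order.
Valence configurations: S³⁺ [Ne]3s²3p¹, P³⁺ [Ne]3s².
S³⁺ loses a lone 3p electron whereas P³⁺ must break into a filled 3s² pair, so IE_4(P) > IE_4(S) even though S has the higher nuclear charge.
Approximate IE_4 values (kJ/mol): S 4556, Ca 6491, K 5877, P 4964, Al 11577.
So the fourth ionization energies run S < P < K < Ca < Al.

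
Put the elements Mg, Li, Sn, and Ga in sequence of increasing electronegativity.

Li is in period 2, group 1; Mg is in period 3, group 2; Ga is in period 4, group 13; Sn is in period 5, group 14.
Electronegativity increases across a period and decreases down a group, tracking effective nuclear charge and atomic size.
These sit on a diagonal, where the across-period and down-group effects partly cancel.
Mg > Li: the two effects oppose for this pair; the across-period effect wins (1.31 vs 0.98).
Ga > Mg: period and group pull opposite ways; the across-period shift dominates (1.81 vs 1.31).
Sn > Ga: period and group pull opposite ways; the across-period shift dominates (1.96 vs 1.81).
Approximate values (Pauling): Li 0.98, Mg 1.31, Ga 1.81, Sn 1.96.
So from lowest to highest: Li < Mg < Ga < Sn.

Li < Mg < Ga < Sn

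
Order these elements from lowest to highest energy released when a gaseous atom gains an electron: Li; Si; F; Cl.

Li is in period 2, group 1; F is in period 2, group 17; Si is in period 3, group 14; Cl is in period 3, group 17.
Electron affinity generally becomes more exothermic across a period toward the halogens and less exothermic down a group.
Neither a single period nor a single group — weigh both effects.
Si > Li: period and group pull opposite ways; the across-period shift dominates (134 vs 60 kJ/mol).
F > Si: both effects reinforce here, so F is clearly the higher of the two.
Cl > F: this pair runs against the simple trend — see the exception note.
Note the exception: Cl has a higher electron affinity than F, contrary to the simple trend — F's small 2p subshell makes the incoming electron feel strong e⁻–e⁻ repulsion, so Cl actually releases more energy on gaining an electron.
For reference (kJ/mol): Li 60, F 328, Si 134, Cl 349.
So from lowest to highest: Li < Si < F < Cl.

Li < Si < F < Cl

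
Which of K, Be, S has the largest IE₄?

Be

Consider each +3 ion: K³⁺ is already 2 electrons into the core; Be³⁺ is already 1 electron into the core; S³⁺ still has 3 valence electrons.
Core electrons are held far more tightly than valence electrons, so K and Be top the IE_4 order.
Tabulated IE_4 (kJ/mol): K 5877, Be 21007, S 4556.
Hence IE_4: S < K < Be.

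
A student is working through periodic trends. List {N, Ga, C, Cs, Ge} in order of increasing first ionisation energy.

Cs < Ga < Ge < C < N

C is in period 2, group 14; N is in period 2, group 15; Ga is in period 4, group 13; Ge is in period 4, group 14; Cs is in period 6, group 1.
First ionization energy rises across a period (greater Z_eff holds electrons more tightly) and falls down a group (valence electrons are farther from the nucleus).
Here both period and group differ, so the two effects have to be weighed against each other.
Ga > Cs: relative to Cs, both the across-period and down-group shifts push Ga's first ionization energy up.
Ge > Ga: both are in period 4; the period trend gives Ge the larger value.
C > Ge: they share group 14; the group trend gives C the larger value.
N > C: N lies to the right of C in period 2, so the across-period effect alone puts N higher.
Tabulated first ionization energy (kJ/mol): C 1086, N 1402, Ga 579, Ge 762, Cs 376.
So from lowest to highest: Cs < Ga < Ge < C < N.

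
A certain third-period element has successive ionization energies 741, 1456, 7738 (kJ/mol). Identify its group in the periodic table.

Group 2

Look for the largest jump between consecutive ionization energies: IE3/IE2 ≈ 5.3, far larger than any earlier ratio.
That jump marks the point where a core electron is being removed. So the atom has 2 valence electrons.
A main-group element with 2 valence electrons is in group 2.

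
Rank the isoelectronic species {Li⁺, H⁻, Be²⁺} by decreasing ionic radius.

All of these have 2 electrons, so size is governed by nuclear charge alone: the more protons, the stronger the pull on the same electron cloud, and the smaller the ion.
Nuclear charges: Be²⁺ (Z=4), Li⁺ (Z=3), H⁻ (Z=1).
Largest to smallest: H⁻ > Li⁺ > Be²⁺.

H⁻ > Li⁺ > Be²⁺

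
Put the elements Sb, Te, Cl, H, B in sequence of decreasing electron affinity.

Cl, Te, Sb, H, B

H is in period 1, group 1; B is in period 2, group 13; Cl is in period 3, group 17; Sb is in period 5, group 15; Te is in period 5, group 16.
Electron affinity generally becomes more exothermic across a period toward the halogens and less exothermic down a group.
Neither a single period nor a single group — weigh both effects.
H > B: period and group pull opposite ways; the down-group shift dominates (73 vs 27 kJ/mol).
Sb > H: period and group pull opposite ways; the across-period shift dominates (103 vs 73 kJ/mol).
Te > Sb: Te lies to the right of Sb in period 5, so the across-period effect alone puts Te higher.
Cl > Te: both effects reinforce here, so Cl is clearly the higher of the two.
Approximate values (kJ/mol): H 73, B 27, Cl 349, Sb 103, Te 190.
So from highest to lowest: Cl > Te > Sb > H > B.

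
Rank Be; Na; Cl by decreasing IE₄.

Consider each +3 ion: Be³⁺ is already 1 electron into the core; Na³⁺ is already 2 electrons into the core; Cl³⁺ still has 4 valence electrons.
Breaking into a closed-shell core is much more expensive than removing a leftover valence electron — Na and Be have the largest IE_4 here.
Tabulated IE_4 (kJ/mol): Be 21007, Na 9543, Cl 5159.
Hence IE_4: Cl < Na < Be.

Be, Na, Cl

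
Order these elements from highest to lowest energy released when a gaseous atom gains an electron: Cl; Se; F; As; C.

Cl, F, Se, C, As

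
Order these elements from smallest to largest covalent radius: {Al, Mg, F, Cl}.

F, Cl, Al, Mg

F is in period 2, group 17; Mg is in period 3, group 2; Al is in period 3, group 13; Cl is in period 3, group 17.
Across a period the added protons contract the valence shell; down a group each new principal shell makes the atom larger.
Neither a single period nor a single group — weigh both effects.
Cl > F: Cl sits below F in group 17, so the down-group effect alone puts Cl larger.
Al > Cl: both are in period 3; the period trend gives Al the larger value.
Mg > Al: both are in period 3; the period trend gives Mg the larger value.
Approximate values (pm): F 64, Mg 139, Al 126, Cl 99.
So from smallest to largest: F < Cl < Al < Mg.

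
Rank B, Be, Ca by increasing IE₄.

Ca < Be < B

IE_4 is the cost of taking one more electron from the +3 cation: B³⁺ is the bare [He] core; Be³⁺ is already 1 electron into the core; Ca³⁺ is already 1 electron into the core.
All of these are removing an electron from a noble-gas core or deeper; the smaller core (lower principal quantum number) is held far more tightly, and within a period the higher nuclear charge binds the same core more tightly.
Approximate IE_4 values (kJ/mol): B 25026, Be 21007, Ca 6491.
So the fourth ionization energies run Ca < Be < B.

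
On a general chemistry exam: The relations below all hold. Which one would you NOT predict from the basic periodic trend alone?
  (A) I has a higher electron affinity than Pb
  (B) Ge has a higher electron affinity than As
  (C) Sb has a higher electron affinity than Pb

The general trend: electron affinity increases across a period and decreases down a group.
(A) I (period 5, group 17) vs Pb (period 6, group 14): the stated order agrees with the simple trend.
(B) Ge (period 4, group 14) vs As (period 4, group 15): the stated order contradicts the simple trend.
(C) Sb (period 5, group 15) vs Pb (period 6, group 14): the stated order agrees with the simple trend.
The exception is (B): adding an electron to As's half-filled 4p³ is unfavourable, so Ge (4p²) has the more exothermic EA.

(B)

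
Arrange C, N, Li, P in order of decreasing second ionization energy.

IE_2 is the cost of taking one more electron from the +1 cation: C⁺ still has 3 valence electrons; N⁺ still has 4 valence electrons; Li⁺ is the bare [He] core; P⁺ still has 4 valence electrons.
Pulling an electron out of a noble-gas core costs far more than removing a remaining valence electron, so Li sits at the high end of IE_2.
Valence configurations: C⁺ [He]2s²2p¹, N⁺ [He]2s²2p², P⁺ [Ne]3s²3p².
Tabulated IE_2 (kJ/mol): C 2353, N 2856, Li 7298, P 1907.
Putting it together, IE_2: P < C < N < Li.

Li > N > C > P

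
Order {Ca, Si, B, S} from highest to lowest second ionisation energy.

Consider each +1 ion: Ca⁺ still has 1 valence electron; Si⁺ still has 3 valence electrons; B⁺ still has 2 valence electrons; S⁺ still has 5 valence electrons.
All are still removing valence electrons, so compare the +1 ions as you would atoms: IE_2 generally rises across a period (higher Z_eff) and falls down a group (larger shell), subject to the usual subshell exceptions.
Valence configurations: Ca⁺ [Ar]4s¹, Si⁺ [Ne]3s²3p¹, B⁺ [He]2s², S⁺ [Ne]3s²3p³.
Tabulated IE_2 (kJ/mol): Ca 1145, Si 1577, B 2427, S 2252.
So the second ionization energies run Ca < Si < S < B.

B > S > Si > Ca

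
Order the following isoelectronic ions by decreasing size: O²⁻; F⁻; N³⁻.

All of these have 10 electrons, so size is governed by nuclear charge alone: the more protons, the stronger the pull on the same electron cloud, and the smaller the ion.
Nuclear charges: F⁻ (Z=9), O²⁻ (Z=8), N³⁻ (Z=7).
Largest to smallest: N³⁻ > O²⁻ > F⁻.

N³⁻, O²⁻, F⁻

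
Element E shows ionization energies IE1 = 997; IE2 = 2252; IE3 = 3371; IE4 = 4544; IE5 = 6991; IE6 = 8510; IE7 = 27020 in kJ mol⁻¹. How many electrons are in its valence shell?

Look for the largest jump between consecutive ionization energies: IE7/IE6 ≈ 3.2, far larger than any earlier ratio.
That jump marks the point where a core electron is being removed. So the atom has 6 valence electrons.

6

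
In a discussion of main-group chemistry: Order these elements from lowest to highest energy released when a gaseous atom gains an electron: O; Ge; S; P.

P, Ge, O, S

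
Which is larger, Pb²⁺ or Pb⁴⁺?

Pb²⁺

Both ions have Z = 82 protons, but Pb⁴⁺ has lost more electrons, so its remaining electrons feel a larger effective nuclear charge per electron and are pulled in more tightly.
Higher positive charge → smaller ion, so Pb²⁺ > Pb⁴⁺.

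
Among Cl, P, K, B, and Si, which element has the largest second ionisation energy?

After 1 electron has been removed, what remains? Cl⁺ still has 6 valence electrons; P⁺ still has 4 valence electrons; K⁺ is the bare [Ar] core; B⁺ still has 2 valence electrons; Si⁺ still has 3 valence electrons.
Breaking into a closed-shell core is much more expensive than removing a leftover valence electron — K has the largest IE_2 here.
Valence configurations: Cl⁺ [Ne]3s²3p⁴, P⁺ [Ne]3s²3p², B⁺ [He]2s², Si⁺ [Ne]3s²3p¹.
The numbers (kJ/mol): Cl 2298, P 1907, K 3052, B 2427, Si 1577.
Overall IE_2 order: Si < P < Cl < B < K.

K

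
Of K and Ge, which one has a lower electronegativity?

K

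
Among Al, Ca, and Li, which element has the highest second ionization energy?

Li

Consider each +1 ion: Al⁺ still has 2 valence electrons; Ca⁺ still has 1 valence electron; Li⁺ is the bare [He] core.
Pulling an electron out of a noble-gas core costs far more than removing a remaining valence electron, so Li sits at the high end of IE_2.
Valence configurations: Al⁺ [Ne]3s², Ca⁺ [Ar]4s¹.
Approximate IE_2 values (kJ/mol): Al 1817, Ca 1145, Li 7298.
Hence IE_2: Ca < Al < Li.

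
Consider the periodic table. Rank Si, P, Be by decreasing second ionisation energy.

The second ionization energy removes an electron from the +1 ion. For each element: Si⁺ still has 3 valence electrons; P⁺ still has 4 valence electrons; Be⁺ still has 1 valence electron.
All are still removing valence electrons, so compare the +1 ions as you would atoms: IE_2 generally rises across a period (higher Z_eff) and falls down a group (larger shell), subject to the usual subshell exceptions.
Valence configurations: Si⁺ [Ne]3s²3p¹, P⁺ [Ne]3s²3p², Be⁺ [He]2s¹.
The numbers (kJ/mol): Si 1577, P 1907, Be 1757.
Putting it together, IE_2: Si < Be < P.

P > Be > Si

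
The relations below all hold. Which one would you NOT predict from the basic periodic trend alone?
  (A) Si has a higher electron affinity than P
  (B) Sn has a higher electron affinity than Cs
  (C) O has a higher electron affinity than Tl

(A)

The general trend: electron affinity increases across a period and decreases down a group.
(A) Si (period 3, group 14) vs P (period 3, group 15): the stated order contradicts the simple trend.
(B) Sn (period 5, group 14) vs Cs (period 6, group 1): the stated order agrees with the simple trend.
(C) O (period 2, group 16) vs Tl (period 6, group 13): the stated order agrees with the simple trend.
The exception is (A): adding an electron to P's half-filled 3p³ is unfavourable, so Si (3p²) has the more exothermic EA.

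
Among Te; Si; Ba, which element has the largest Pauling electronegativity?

Te

Si is in period 3, group 14; Te is in period 5, group 16; Ba is in period 6, group 2.
EN rises left→right (higher Z_eff, smaller atoms) and falls top→bottom (larger, more shielded atoms).
Here both period and group differ, so the two effects have to be weighed against each other.
Si > Ba: both effects reinforce here, so Si is clearly the higher of the two.
Te > Si: period and group pull opposite ways; the across-period shift dominates (2.10 vs 1.90).
Approximate values (Pauling): Si 1.90, Te 2.10, Ba 0.89.
The largest Pauling electronegativity among these belongs to Te.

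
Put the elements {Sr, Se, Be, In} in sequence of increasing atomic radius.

Be, Se, In, Sr

Be is in period 2, group 2; Se is in period 4, group 16; Sr is in period 5, group 2; In is in period 5, group 13.
Atomic radius shrinks across a period as nuclear charge pulls the same shell inward, and grows down a group as new shells are added.
Here both period and group differ, so the two effects have to be weighed against each other.
Se > Be: period and group pull opposite ways; the down-group shift dominates (116 vs 102 pm).
In > Se: relative to Se, both the across-period and down-group shifts push In's atomic radius up.
Sr > In: both are in period 5; the period trend gives Sr the larger value.
Approximate values (pm): Be 102, Se 116, Sr 185, In 142.
So from smallest to largest: Be < Se < In < Sr.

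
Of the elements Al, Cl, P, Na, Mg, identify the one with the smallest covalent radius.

Na is in period 3, group 1; Mg is in period 3, group 2; Al is in period 3, group 13; P is in period 3, group 15; Cl is in period 3, group 17.
Moving right in a period, electrons are added to the same shell under a stronger nuclear pull, so atoms get smaller; moving down, a new shell is opened and atoms get larger.
All lie in period 3, so atomic radius increases right to left.
The smallest covalent radius among these belongs to Cl.

Cl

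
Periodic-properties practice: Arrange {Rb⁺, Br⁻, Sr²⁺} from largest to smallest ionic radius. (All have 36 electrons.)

Br⁻, Rb⁺, Sr²⁺

All of these have 36 electrons, so size is governed by nuclear charge alone: the more protons, the stronger the pull on the same electron cloud, and the smaller the ion.
Nuclear charges: Sr²⁺ (Z=38), Rb⁺ (Z=37), Br⁻ (Z=35).
Largest to smallest: Br⁻ > Rb⁺ > Sr²⁺.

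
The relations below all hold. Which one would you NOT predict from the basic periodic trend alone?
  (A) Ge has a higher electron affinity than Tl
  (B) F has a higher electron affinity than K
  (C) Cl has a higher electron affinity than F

The general trend: electron affinity increases across a period and decreases down a group.
(A) Ge (period 4, group 14) vs Tl (period 6, group 13): the stated order agrees with the simple trend.
(B) F (period 2, group 17) vs K (period 4, group 1): the stated order agrees with the simple trend.
(C) Cl (period 3, group 17) vs F (period 2, group 17): the stated order contradicts the simple trend.
The exception is (C): F's small 2p subshell makes the incoming electron feel strong e⁻–e⁻ repulsion, so Cl actually releases more energy on gaining an electron.

(C)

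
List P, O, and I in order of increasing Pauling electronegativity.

P < I < O

EN rises left→right (higher Z_eff, smaller atoms) and falls top→bottom (larger, more shielded atoms).
Here both period and group differ, so the two effects have to be weighed against each other.
I > P: period and group pull opposite ways; the across-period shift dominates (2.66 vs 2.19).
O > I: the two effects oppose for this pair; the down-group effect wins (3.44 vs 2.66).
For reference (Pauling): O 3.44, P 2.19, I 2.66.
So from lowest to highest: P < I < O.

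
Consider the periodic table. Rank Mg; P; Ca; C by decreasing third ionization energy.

Consider each +2 ion: Mg²⁺ is the bare [Ne] core; P²⁺ still has 3 valence electrons; Ca²⁺ is the bare [Ar] core; C²⁺ still has 2 valence electrons.
Core electrons are held far more tightly than valence electrons, so Ca and Mg top the IE_3 order.
Valence configurations: P²⁺ [Ne]3s²3p¹, C²⁺ [He]2s².
The numbers (kJ/mol): Mg 7733, P 2914, Ca 4912, C 4620.
So the third ionization energies run P < C < Ca < Mg.

Mg > Ca > C > P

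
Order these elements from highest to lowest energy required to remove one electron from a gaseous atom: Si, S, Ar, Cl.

Ar, Cl, S, Si

Si is in period 3, group 14; S is in period 3, group 16; Cl is in period 3, group 17; Ar is in period 3, group 18.
Removing the outermost electron gets harder across a period and easier down a group.
All lie in period 3, so first ionization energy increases left to right.
So from highest to lowest: Ar > Cl > S > Si.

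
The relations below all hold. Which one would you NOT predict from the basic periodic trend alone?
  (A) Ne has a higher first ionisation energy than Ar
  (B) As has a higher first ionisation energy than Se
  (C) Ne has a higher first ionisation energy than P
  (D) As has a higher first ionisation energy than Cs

(B)

The general trend: first ionisation energy increases across a period and decreases down a group.
(A) Ne (period 2, group 18) vs Ar (period 3, group 18): the stated order agrees with the simple trend.
(B) As (period 4, group 15) vs Se (period 4, group 16): the stated order contradicts the simple trend.
(C) Ne (period 2, group 18) vs P (period 3, group 15): the stated order agrees with the simple trend.
(D) As (period 4, group 15) vs Cs (period 6, group 1): the stated order agrees with the simple trend.
The exception is (B): Se (4p⁴) ionizes more easily than half-filled As (4p³).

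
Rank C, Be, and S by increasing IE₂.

The second ionization energy removes an electron from the +1 ion. For each element: C⁺ still has 3 valence electrons; Be⁺ still has 1 valence electron; S⁺ still has 5 valence electrons.
All are still removing valence electrons, so compare the +1 ions as you would atoms: IE_2 generally rises across a period (higher Z_eff) and falls down a group (larger shell), subject to the usual subshell exceptions.
Valence configurations: C⁺ [He]2s²2p¹, Be⁺ [He]2s¹, S⁺ [Ne]3s²3p³.
Approximate IE_2 values (kJ/mol): C 2353, Be 1757, S 2252.
So the second ionization energies run Be < S < C.

Be < S < C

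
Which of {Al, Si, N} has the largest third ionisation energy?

N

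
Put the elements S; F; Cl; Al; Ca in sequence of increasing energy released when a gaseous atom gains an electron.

Ca < Al < S < F < Cl

F is in period 2, group 17; Al is in period 3, group 13; S is in period 3, group 16; Cl is in period 3, group 17; Ca is in period 4, group 2.
Atoms with high Z_eff and room in the valence shell (especially the halogens) have the most exothermic electron affinities.
Here both period and group differ, so the two effects have to be weighed against each other.
Al > Ca: both effects reinforce here, so Al is clearly the higher of the two.
S > Al: S lies to the right of Al in period 3, so the across-period effect alone puts S higher.
F > S: both effects reinforce here, so F is clearly the higher of the two.
Cl > F: this pair runs against the simple trend — see the exception note.
Note the exception: Cl has a higher electron affinity than F, contrary to the simple trend — F's small 2p subshell makes the incoming electron feel strong e⁻–e⁻ repulsion, so Cl actually releases more energy on gaining an electron.
Approximate values (kJ/mol): F 328, Al 42, S 200, Cl 349, Ca 2.
So from lowest to highest: Ca < Al < S < F < Cl.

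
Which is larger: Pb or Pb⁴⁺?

Forming Pb⁴⁺ removes 4 electrons from Pb. Fewer electrons for the same nuclear charge means less shielding and a higher Z_eff on the remaining electrons.
A cation is smaller than its parent atom: Pb⁴⁺ < Pb.

Pb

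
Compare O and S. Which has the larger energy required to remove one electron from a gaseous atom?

O

First ionization energy rises across a period (greater Z_eff holds electrons more tightly) and falls down a group (valence electrons are farther from the nucleus).
All are in group 16, so first ionization energy increases up the group.
So O has the larger energy required to remove one electron from a gaseous atom (O > S).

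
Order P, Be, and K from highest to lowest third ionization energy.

Be > K > P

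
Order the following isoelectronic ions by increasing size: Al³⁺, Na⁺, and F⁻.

Al³⁺ < Na⁺ < F⁻

All of these have 10 electrons, so size is governed by nuclear charge alone: the more protons, the stronger the pull on the same electron cloud, and the smaller the ion.
Nuclear charges: Al³⁺ (Z=13), Na⁺ (Z=11), F⁻ (Z=9).
Smallest to largest: Al³⁺ < Na⁺ < F⁻.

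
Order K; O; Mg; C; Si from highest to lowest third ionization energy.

Mg, O, C, K, Si

The third ionization energy removes an electron from the +2 ion. For each element: K²⁺ is already 1 electron into the core; O²⁺ still has 4 valence electrons; Mg²⁺ is the bare [Ne] core; C²⁺ still has 2 valence electrons; Si²⁺ still has 2 valence electrons.
Usually core removal costs more than valence removal, but here the competition is close: a tightly held n=2 valence electron can cost more to remove than an n=3 core electron, so the actual values have to decide it.
Valence configurations: O²⁺ [He]2s²2p², C²⁺ [He]2s², Si²⁺ [Ne]3s².
Approximate IE_3 values (kJ/mol): K 4420, O 5300, Mg 7733, C 4620, Si 3232.
So the third ionization energies run Si < K < C < O < Mg.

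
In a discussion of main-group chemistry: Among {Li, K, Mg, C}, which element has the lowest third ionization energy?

K

The third ionization energy removes an electron from the +2 ion. For each element: Li²⁺ is already 1 electron into the core; K²⁺ is already 1 electron into the core; Mg²⁺ is the bare [Ne] core; C²⁺ still has 2 valence electrons.
Usually core removal costs more than valence removal, but here the competition is close: a tightly held n=2 valence electron can cost more to remove than an n=3 core electron, so the actual values have to decide it.
The numbers (kJ/mol): Li 11815, K 4420, Mg 7733, C 4620.
Putting it together, IE_3: K < C < Mg < Li.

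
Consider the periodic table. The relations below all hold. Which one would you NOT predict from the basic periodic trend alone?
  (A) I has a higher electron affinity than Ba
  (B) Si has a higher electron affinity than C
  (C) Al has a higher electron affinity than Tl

The general trend: electron affinity increases across a period and decreases down a group.
(A) I (period 5, group 17) vs Ba (period 6, group 2): the stated order agrees with the simple trend.
(B) Si (period 3, group 14) vs C (period 2, group 14): the stated order contradicts the simple trend.
(C) Al (period 3, group 13) vs Tl (period 6, group 13): the stated order agrees with the simple trend.
The exception is (B): Si's larger, more diffuse 3p orbitals accept an added electron slightly more readily than C's compact 2p.

(B)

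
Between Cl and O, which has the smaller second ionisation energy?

Cl

IE_2 is the cost of taking one more electron from the +1 cation: Cl⁺ still has 6 valence electrons; O⁺ still has 5 valence electrons.
All are still removing valence electrons, so compare the +1 ions as you would atoms: IE_2 generally rises across a period (higher Z_eff) and falls down a group (larger shell), subject to the usual subshell exceptions.
Valence configurations: Cl⁺ [Ne]3s²3p⁴, O⁺ [He]2s²2p³.
Tabulated IE_2 (kJ/mol): Cl 2298, O 3388.
So the second ionization energies run Cl < O.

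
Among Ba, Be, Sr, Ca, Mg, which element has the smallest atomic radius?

Be is in period 2, group 2; Mg is in period 3, group 2; Ca is in period 4, group 2; Sr is in period 5, group 2; Ba is in period 6, group 2.
Radius decreases left→right (rising Z_eff, same n) and increases top→bottom (higher n).
All are in group 2, so atomic radius increases down the group.
The smallest atomic radius among these belongs to Be.

Be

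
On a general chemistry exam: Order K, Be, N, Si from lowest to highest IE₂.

Si, Be, N, K

After 1 electron has been removed, what remains? K⁺ is the bare [Ar] core; Be⁺ still has 1 valence electron; N⁺ still has 4 valence electrons; Si⁺ still has 3 valence electrons.
Pulling an electron out of a noble-gas core costs far more than removing a remaining valence electron, so K sits at the high end of IE_2.
Valence configurations: Be⁺ [He]2s¹, N⁺ [He]2s²2p², Si⁺ [Ne]3s²3p¹.
The numbers (kJ/mol): K 3052, Be 1757, N 2856, Si 1577.
So the second ionization energies run Si < Be < N < K.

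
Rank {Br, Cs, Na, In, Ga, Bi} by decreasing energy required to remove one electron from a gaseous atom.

Br > Bi > Ga > In > Na > Cs

Na is in period 3, group 1; Ga is in period 4, group 13; Br is in period 4, group 17; In is in period 5, group 13; Cs is in period 6, group 1; Bi is in period 6, group 15.
First ionization energy rises across a period (greater Z_eff holds electrons more tightly) and falls down a group (valence electrons are farther from the nucleus).
These span different periods and groups, so the two trends combine.
Na > Cs: Na sits above Cs in group 1, so the down-group effect alone puts Na higher.
In > Na: period and group pull opposite ways; the across-period shift dominates (558 vs 496 kJ/mol).
Ga > In: they share group 13; the group trend gives Ga the larger value.
Bi > Ga: period and group pull opposite ways; the across-period shift dominates (703 vs 579 kJ/mol).
Br > Bi: both effects reinforce here, so Br is clearly the higher of the two.
For reference (kJ/mol): Na 496, Ga 579, Br 1140, In 558, Cs 376, Bi 703.
So from highest to lowest: Br > Bi > Ga > In > Na > Cs.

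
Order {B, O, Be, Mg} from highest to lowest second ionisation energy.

After 1 electron has been removed, what remains? B⁺ still has 2 valence electrons; O⁺ still has 5 valence electrons; Be⁺ still has 1 valence electron; Mg⁺ still has 1 valence electron.
All are still removing valence electrons, so compare the +1 ions as you would atoms: IE_2 generally rises across a period (higher Z_eff) and falls down a group (larger shell), subject to the usual subshell exceptions.
Valence configurations: B⁺ [He]2s², O⁺ [He]2s²2p³, Be⁺ [He]2s¹, Mg⁺ [Ne]3s¹.
Tabulated IE_2 (kJ/mol): B 2427, O 3388, Be 1757, Mg 1451.
Overall IE_2 order: Mg < Be < B < O.

O, B, Be, Mg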